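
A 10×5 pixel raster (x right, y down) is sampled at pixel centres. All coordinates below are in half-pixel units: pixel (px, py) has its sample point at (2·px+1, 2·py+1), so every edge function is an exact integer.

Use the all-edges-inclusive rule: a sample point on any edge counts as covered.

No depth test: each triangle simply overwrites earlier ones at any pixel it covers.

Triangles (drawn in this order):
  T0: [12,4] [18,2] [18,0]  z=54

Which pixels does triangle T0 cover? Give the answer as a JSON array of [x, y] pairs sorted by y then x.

T0:
  2·area = 12  (B↔C swapped to make it positive)
  edge (12, 4)→(18, 0): d=(6,-4) inclusive
  edge (18, 0)→(18, 2): d=(0,2) inclusive
  edge (18, 2)→(12, 4): d=(-6,2) inclusive
    (8,0)@(17, 1): e=[2,2,8] → █
    (9,0)@(19, 1): e=[10,-2,4] → ·
    (7,1)@(15, 3): e=[6,6,0] → █  [on edge]
    (8,1)@(17, 3): e=[14,2,-4] → ·
    (4,2)@(9, 5): e=[-6,18,0] → ·  [on edge]
    (7,2)@(15, 5): e=[18,6,-12] → ·
    (1,3)@(3, 7): e=[-18,30,0] → ·  [on edge]
  covered (2 px):
    · · · · · · · · █ ·
    · · · · · · · █ · ·
    · · · · · · · · · ·
    · · · · · · · · · ·
    · · · · · · · · · ·

Final: [[8,0],[7,1]]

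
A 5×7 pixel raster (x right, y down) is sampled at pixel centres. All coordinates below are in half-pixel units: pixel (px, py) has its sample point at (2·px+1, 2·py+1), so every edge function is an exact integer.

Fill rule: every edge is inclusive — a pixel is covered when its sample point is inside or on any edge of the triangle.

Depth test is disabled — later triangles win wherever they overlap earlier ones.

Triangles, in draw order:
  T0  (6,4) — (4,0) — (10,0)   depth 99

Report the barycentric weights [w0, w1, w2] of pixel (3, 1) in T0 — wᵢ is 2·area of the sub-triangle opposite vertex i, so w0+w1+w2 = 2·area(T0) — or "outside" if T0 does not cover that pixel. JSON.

T0:
  2·area = 24
  edge (6, 4)→(4, 0): d=(-2,-4) inclusive
  edge (4, 0)→(10, 0): d=(6,0) inclusive
  edge (10, 0)→(6, 4): d=(-4,4) inclusive
    (2,0)@(5, 1): e=[2,6,16] → #
    (3,0)@(7, 1): e=[10,6,8] → #
    (4,0)@(9, 1): e=[18,6,0] → #  [on edge]
    (2,1)@(5, 3): e=[-2,18,8] → ·
    (3,1)@(7, 3): e=[6,18,0] → #  [on edge]
    (4,1)@(9, 3): e=[14,18,-8] → ·
    (2,2)@(5, 5): e=[-6,30,0] → ·  [on edge]
    (3,2)@(7, 5): e=[2,30,-8] → ·
    (1,3)@(3, 7): e=[-18,42,0] → ·  [on edge]
    (0,4)@(1, 9): e=[-30,54,0] → ·  [on edge]
  covered (4 px):
    · · # # #
    · · · # ·
    · · · · ·
    · · · · ·
    · · · · ·
    · · · · ·
    · · · · ·

Final: [18,0,6]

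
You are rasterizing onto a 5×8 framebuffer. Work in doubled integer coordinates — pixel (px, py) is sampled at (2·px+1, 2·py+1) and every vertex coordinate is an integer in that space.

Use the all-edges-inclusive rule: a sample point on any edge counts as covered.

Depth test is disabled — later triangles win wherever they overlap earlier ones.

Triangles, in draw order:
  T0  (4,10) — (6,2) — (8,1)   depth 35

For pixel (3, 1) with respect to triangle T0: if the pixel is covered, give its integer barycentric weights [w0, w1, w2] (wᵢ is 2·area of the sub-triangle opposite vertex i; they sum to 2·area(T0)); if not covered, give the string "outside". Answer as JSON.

T0:
  2·area = 14
  edge (4, 10)→(6, 2): d=(2,-8) inclusive
  edge (6, 2)→(8, 1): d=(2,-1) inclusive
  edge (8, 1)→(4, 10): d=(-4,9) inclusive
    (3,1)@(7, 3): e=[10,3,1] → #
    (4,1)@(9, 3): e=[26,5,-17] → ·
    (3,2)@(7, 5): e=[14,7,-7] → ·
    (2,3)@(5, 7): e=[2,9,3] → #
    (3,3)@(7, 7): e=[18,11,-15] → ·
    (2,4)@(5, 9): e=[6,13,-5] → ·
  covered (2 px):
    · · · · ·
    · · · # ·
    · · · · ·
    · · # · ·
    · · · · ·
    · · · · ·
    · · · · ·
    · · · · ·

Final: [3,1,10]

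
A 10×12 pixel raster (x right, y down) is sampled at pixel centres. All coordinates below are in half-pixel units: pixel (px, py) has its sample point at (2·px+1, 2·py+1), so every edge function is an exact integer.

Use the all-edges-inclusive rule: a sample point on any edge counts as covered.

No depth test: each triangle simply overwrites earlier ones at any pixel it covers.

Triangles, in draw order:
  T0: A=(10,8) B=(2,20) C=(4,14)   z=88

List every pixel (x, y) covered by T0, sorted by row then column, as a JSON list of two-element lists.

T0:
  2·area = 24
  edge (10, 8)→(2, 20): d=(-8,12) inclusive
  edge (2, 20)→(4, 14): d=(2,-6) inclusive
  edge (4, 14)→(10, 8): d=(6,-6) inclusive
    (8,0)@(17, 1): e=[-28,52,0] → ·  [on edge]
    (7,1)@(15, 3): e=[-20,44,0] → ·  [on edge]
    (3,2)@(7, 5): e=[60,0,-36] → ·  [on edge]
    (6,2)@(13, 5): e=[-12,36,0] → ·  [on edge]
    (5,3)@(11, 7): e=[-4,28,0] → ·  [on edge]
    (4,4)@(9, 9): e=[4,20,0] → #  [on edge]
    (5,4)@(11, 9): e=[-20,32,12] → ·
    (2,5)@(5, 11): e=[36,0,-12] → ·  [on edge]
    (3,5)@(7, 11): e=[12,12,0] → #  [on edge]
    (4,5)@(9, 11): e=[-12,24,12] → ·
    (2,6)@(5, 13): e=[20,4,0] → #  [on edge]
    (3,6)@(7, 13): e=[-4,16,12] → ·
    (1,7)@(3, 15): e=[28,-4,0] → ·  [on edge]
    (0,8)@(1, 17): e=[36,-12,0] → ·  [on edge]
    (1,8)@(3, 17): e=[12,0,12] → #  [on edge]
    (0,11)@(1, 23): e=[-12,0,36] → ·  [on edge]
  covered (5 px):
    · · · · · · · · · ·
    · · · · · · · · · ·
    · · · · · · · · · ·
    · · · · · · · · · ·
    · · · · # · · · · ·
    · · · # · · · · · ·
    · · # · · · · · · ·
    · · # · · · · · · ·
    · # · · · · · · · ·
    · · · · · · · · · ·
    · · · · · · · · · ·
    · · · · · · · · · ·

Result: [[4,4],[3,5],[2,6],[2,7],[1,8]]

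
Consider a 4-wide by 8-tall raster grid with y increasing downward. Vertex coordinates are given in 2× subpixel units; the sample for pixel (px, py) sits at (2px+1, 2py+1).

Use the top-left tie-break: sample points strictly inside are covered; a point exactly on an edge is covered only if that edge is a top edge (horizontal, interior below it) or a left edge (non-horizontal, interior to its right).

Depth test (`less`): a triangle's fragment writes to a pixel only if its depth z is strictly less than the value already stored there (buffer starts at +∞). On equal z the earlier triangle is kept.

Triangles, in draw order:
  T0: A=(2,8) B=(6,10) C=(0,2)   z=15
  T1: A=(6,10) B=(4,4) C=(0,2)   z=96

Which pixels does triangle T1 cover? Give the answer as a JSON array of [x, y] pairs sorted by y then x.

T0:
  2·area = 20  (B↔C swapped to make it positive)
  edge (2, 8)→(0, 2): d=(-2,-6) top-left  bias=+0
  edge (0, 2)→(6, 10): d=(6,8) right/bottom  bias=-1
  edge (6, 10)→(2, 8): d=(-4,-2) top-left  bias=+0
    (0,2)@(1, 5): e=[0,10,10] → #  [on edge]
    (1,2)@(3, 5): e=[12,-6,14] → ·
    (0,3)@(1, 7): e=[-4,22,2] → ·
    (1,3)@(3, 7): e=[8,6,6] → #
    (2,3)@(5, 7): e=[20,-10,10] → ·
    (1,4)@(3, 9): e=[4,18,-2] → ·
    (2,4)@(5, 9): e=[16,2,2] → #
    (3,4)@(7, 9): e=[28,-14,6] → ·
    (1,5)@(3, 11): e=[0,30,-10] → ·  [on edge]
    (2,5)@(5, 11): e=[12,14,-6] → ·
  covered (3 px):
    · · · ·
    · · · ·
    # · · ·
    · # · ·
    · · # ·
    · · · ·
    · · · ·
    · · · ·
T1:
  2·area = 20  (B↔C swapped to make it positive)
  edge (6, 10)→(0, 2): d=(-6,-8) top-left  bias=+0
  edge (0, 2)→(4, 4): d=(4,2) right/bottom  bias=-1
  edge (4, 4)→(6, 10): d=(2,6) right/bottom  bias=-1
    (1,0)@(3, 1): e=[30,-10,0] → ·  [on edge]
    (0,1)@(1, 3): e=[2,2,16] → #
    (1,1)@(3, 3): e=[18,-2,4] → ·
    (0,2)@(1, 5): e=[-10,10,20] → ·
    (1,2)@(3, 5): e=[6,6,8] → #
    (2,2)@(5, 5): e=[22,2,-4] → ·
    (1,3)@(3, 7): e=[-6,14,12] → ·
    (2,3)@(5, 7): e=[10,10,0] → ·  [on edge]
    (3,6)@(7, 13): e=[-10,30,0] → ·  [on edge]
  covered (2 px):
    · · · ·
    # · · ·
    · # · ·
    · · · ·
    · · · ·
    · · · ·
    · · · ·
    · · · ·

Answer: [[0,1],[1,2]]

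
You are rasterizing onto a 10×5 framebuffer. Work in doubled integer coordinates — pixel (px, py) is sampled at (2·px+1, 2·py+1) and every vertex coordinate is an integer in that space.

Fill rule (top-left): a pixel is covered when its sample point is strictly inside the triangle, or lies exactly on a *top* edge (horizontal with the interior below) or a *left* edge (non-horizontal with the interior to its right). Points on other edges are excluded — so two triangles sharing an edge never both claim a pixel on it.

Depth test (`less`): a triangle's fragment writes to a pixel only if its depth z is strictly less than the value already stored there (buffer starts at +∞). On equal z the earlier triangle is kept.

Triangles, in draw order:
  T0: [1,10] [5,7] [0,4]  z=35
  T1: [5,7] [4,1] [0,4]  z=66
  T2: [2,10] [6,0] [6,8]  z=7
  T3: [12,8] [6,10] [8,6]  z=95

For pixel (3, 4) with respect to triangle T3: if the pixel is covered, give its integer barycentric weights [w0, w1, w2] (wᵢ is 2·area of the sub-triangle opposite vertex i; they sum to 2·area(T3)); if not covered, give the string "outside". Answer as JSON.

T0:
  2·area = 27  (B↔C swapped to make it positive)
  edge (1, 10)→(0, 4): d=(-1,-6) top-left  bias=+0
  edge (0, 4)→(5, 7): d=(5,3) right/bottom  bias=-1
  edge (5, 7)→(1, 10): d=(-4,3) right/bottom  bias=-1
    (6,0)@(13, 1): e=[81,-54,0] → ·  [on edge]
    (0,2)@(1, 5): e=[5,2,20] → █
    (1,2)@(3, 5): e=[17,-4,14] → ·
    (0,3)@(1, 7): e=[3,12,12] → █
    (1,3)@(3, 7): e=[15,6,6] → █
    (2,3)@(5, 7): e=[27,0,0] → ·  [on edge]
    (0,4)@(1, 9): e=[1,22,4] → █
    (1,4)@(3, 9): e=[13,16,-2] → ·
  covered (4 px):
    · · · · · · · · · ·
    · · · · · · · · · ·
    █ · · · · · · · · ·
    █ █ · · · · · · · ·
    █ · · · · · · · · ·
T1:
  2·area = 27  (B↔C swapped to make it positive)
  edge (5, 7)→(0, 4): d=(-5,-3) top-left  bias=+0
  edge (0, 4)→(4, 1): d=(4,-3) top-left  bias=+0
  edge (4, 1)→(5, 7): d=(1,6) right/bottom  bias=-1
    (1,1)@(3, 3): e=[14,5,8] → █
    (2,1)@(5, 3): e=[20,11,-4] → ·
    (1,2)@(3, 5): e=[4,13,10] → █
    (2,2)@(5, 5): e=[10,19,-2] → ·
    (1,3)@(3, 7): e=[-6,21,12] → ·
    (2,3)@(5, 7): e=[0,27,0] → ·  [on edge]
  covered (2 px):
    · · · · · · · · · ·
    · █ · · · · · · · ·
    · █ · · · · · · · ·
    · · · · · · · · · ·
    · · · · · · · · · ·
T2:
  2·area = 32
  edge (2, 10)→(6, 0): d=(4,-10) top-left  bias=+0
  edge (6, 0)→(6, 8): d=(0,8) right/bottom  bias=-1
  edge (6, 8)→(2, 10): d=(-4,2) right/bottom  bias=-1
    (2,1)@(5, 3): e=[2,8,22] → █
    (3,1)@(7, 3): e=[22,-8,18] → ·
    (2,2)@(5, 5): e=[10,8,14] → █
    (3,2)@(7, 5): e=[30,-8,10] → ·
    (2,3)@(5, 7): e=[18,8,6] → █
    (3,3)@(7, 7): e=[38,-8,2] → ·
    (1,4)@(3, 9): e=[6,24,2] → █
    (2,4)@(5, 9): e=[26,8,-2] → ·
  covered (4 px):
    · · · · · · · · · ·
    · · █ · · · · · · ·
    · · █ · · · · · · ·
    · · █ · · · · · · ·
    · █ · · · · · · · ·
T3:
  2·area = 20
  edge (12, 8)→(6, 10): d=(-6,2) right/bottom  bias=-1
  edge (6, 10)→(8, 6): d=(2,-4) top-left  bias=+0
  edge (8, 6)→(12, 8): d=(4,2) right/bottom  bias=-1
    (4,3)@(9, 7): e=[12,6,2] → █
    (5,3)@(11, 7): e=[8,14,-2] → ·
    (7,3)@(15, 7): e=[0,30,-10] → ·  [on edge]
    (3,4)@(7, 9): e=[4,2,14] → █
    (4,4)@(9, 9): e=[0,10,10] → ·  [on edge]
  covered (2 px):
    · · · · · · · · · ·
    · · · · · · · · · ·
    · · · · · · · · · ·
    · · · · █ · · · · ·
    · · · █ · · · · · ·

Result: [2,14,4]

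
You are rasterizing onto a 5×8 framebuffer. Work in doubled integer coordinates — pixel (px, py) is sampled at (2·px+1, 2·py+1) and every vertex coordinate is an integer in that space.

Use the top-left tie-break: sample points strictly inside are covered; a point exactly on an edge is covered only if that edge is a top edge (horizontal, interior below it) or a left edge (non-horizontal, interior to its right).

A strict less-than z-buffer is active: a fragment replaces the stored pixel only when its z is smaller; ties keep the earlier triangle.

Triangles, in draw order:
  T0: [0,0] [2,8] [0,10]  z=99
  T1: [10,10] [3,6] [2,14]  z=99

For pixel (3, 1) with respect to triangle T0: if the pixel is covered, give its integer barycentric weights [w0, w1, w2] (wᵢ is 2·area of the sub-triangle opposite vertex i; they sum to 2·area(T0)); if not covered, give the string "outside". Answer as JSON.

T0:
  2·area = 20
  edge (0, 0)→(2, 8): d=(2,8) right/bottom  bias=-1
  edge (2, 8)→(0, 10): d=(-2,2) right/bottom  bias=-1
  edge (0, 10)→(0, 0): d=(0,-10) top-left  bias=+0
    (4,0)@(9, 1): e=[-70,0,90] → ·  [on edge]
    (3,1)@(7, 3): e=[-50,0,70] → ·  [on edge]
    (0,2)@(1, 5): e=[2,8,10] → #
    (1,2)@(3, 5): e=[-14,4,30] → ·
    (2,2)@(5, 5): e=[-30,0,50] → ·  [on edge]
    (0,3)@(1, 7): e=[6,4,10] → #
    (1,3)@(3, 7): e=[-10,0,30] → ·  [on edge]
    (0,4)@(1, 9): e=[10,0,10] → ·  [on edge]
  covered (2 px):
    · · · · ·
    · · · · ·
    # · · · ·
    # · · · ·
    · · · · ·
    · · · · ·
    · · · · ·
    · · · · ·
T1:
  2·area = 60  (B↔C swapped to make it positive)
  edge (10, 10)→(2, 14): d=(-8,4) right/bottom  bias=-1
  edge (2, 14)→(3, 6): d=(1,-8) top-left  bias=+0
  edge (3, 6)→(10, 10): d=(7,4) right/bottom  bias=-1
    (1,3)@(3, 7): e=[52,1,7] → #
    (2,3)@(5, 7): e=[44,17,-1] → ·
    (1,4)@(3, 9): e=[36,3,21] → #
    (2,4)@(5, 9): e=[28,19,13] → #
    (3,4)@(7, 9): e=[20,35,5] → #
    (4,4)@(9, 9): e=[12,51,-3] → ·
    (1,5)@(3, 11): e=[20,5,35] → #
    (4,5)@(9, 11): e=[-4,53,11] → ·
    (1,6)@(3, 13): e=[4,7,49] → #
    (2,6)@(5, 13): e=[-4,23,41] → ·
    (3,6)@(7, 13): e=[-12,39,33] → ·
    (1,7)@(3, 15): e=[-12,9,63] → ·
  covered (8 px):
    · · · · ·
    · · · · ·
    · · · · ·
    · # · · ·
    · # # # ·
    · # # # ·
    · # · · ·
    · · · · ·

Answer: "outside"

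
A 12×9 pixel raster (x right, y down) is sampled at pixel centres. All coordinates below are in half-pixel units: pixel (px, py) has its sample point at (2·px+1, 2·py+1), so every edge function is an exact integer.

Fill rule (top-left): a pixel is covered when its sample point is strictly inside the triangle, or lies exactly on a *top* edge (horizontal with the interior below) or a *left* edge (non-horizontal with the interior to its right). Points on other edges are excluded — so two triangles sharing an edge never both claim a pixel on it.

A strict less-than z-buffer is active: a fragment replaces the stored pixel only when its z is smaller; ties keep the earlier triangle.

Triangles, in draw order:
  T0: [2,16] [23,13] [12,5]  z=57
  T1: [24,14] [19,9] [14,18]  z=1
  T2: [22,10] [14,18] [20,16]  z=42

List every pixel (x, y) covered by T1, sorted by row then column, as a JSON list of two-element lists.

T0:
  2·area = 201  (B↔C swapped to make it positive)
  edge (2, 16)→(12, 5): d=(10,-11) top-left  bias=+0
  edge (12, 5)→(23, 13): d=(11,8) right/bottom  bias=-1
  edge (23, 13)→(2, 16): d=(-21,3) right/bottom  bias=-1
    (5,3)@(11, 7): e=[9,30,162] → █
    (6,3)@(13, 7): e=[31,14,156] → █
    (7,3)@(15, 7): e=[53,-2,150] → ·
    (4,4)@(9, 9): e=[7,68,126] → █
    (7,4)@(15, 9): e=[73,20,108] → █
    (8,4)@(17, 9): e=[95,4,102] → █
    (9,4)@(19, 9): e=[117,-12,96] → ·
    (3,5)@(7, 11): e=[5,106,90] → █
    (9,5)@(19, 11): e=[137,10,54] → █
    (10,5)@(21, 11): e=[159,-6,48] → ·
    (2,6)@(5, 13): e=[3,144,54] → █
    (10,6)@(21, 13): e=[179,16,6] → █
    (11,6)@(23, 13): e=[201,0,0] → ·  [on edge]
    (4,7)@(9, 15): e=[67,134,0] → ·  [on edge]
  covered (26 px):
    · · · · · · · · · · · ·
    · · · · · · · · · · · ·
    · · · · · · · · · · · ·
    · · · · · █ █ · · · · ·
    · · · · █ █ █ █ █ · · ·
    · · · █ █ █ █ █ █ █ · ·
    · · █ █ █ █ █ █ █ █ █ ·
    · █ █ █ · · · · · · · ·
    · · · · · · · · · · · ·
T1:
  2·area = 70  (B↔C swapped to make it positive)
  edge (24, 14)→(14, 18): d=(-10,4) right/bottom  bias=-1
  edge (14, 18)→(19, 9): d=(5,-9) top-left  bias=+0
  edge (19, 9)→(24, 14): d=(5,5) right/bottom  bias=-1
    (5,0)@(11, 1): e=[182,-112,0] → ·  [on edge]
    (6,1)@(13, 3): e=[154,-84,0] → ·  [on edge]
    (7,2)@(15, 5): e=[126,-56,0] → ·  [on edge]
    (8,3)@(17, 7): e=[98,-28,0] → ·  [on edge]
    (9,4)@(19, 9): e=[70,0,0] → ·  [on edge]
    (9,5)@(19, 11): e=[50,10,10] → █
    (10,5)@(21, 11): e=[42,28,0] → ·  [on edge]
    (8,6)@(17, 13): e=[38,2,30] → █
    (10,6)@(21, 13): e=[22,38,10] → █
    (11,6)@(23, 13): e=[14,56,0] → ·  [on edge]
    (8,7)@(17, 15): e=[18,12,40] → █
    (11,7)@(23, 15): e=[-6,66,10] → ·
  covered (8 px):
    · · · · · · · · · · · ·
    · · · · · · · · · · · ·
    · · · · · · · · · · · ·
    · · · · · · · · · · · ·
    · · · · · · · · · · · ·
    · · · · · · · · · █ · ·
    · · · · · · · · █ █ █ ·
    · · · · · · · · █ █ █ ·
    · · · · · · · █ · · · ·
T2:
  2·area = 32  (B↔C swapped to make it positive)
  edge (22, 10)→(20, 16): d=(-2,6) right/bottom  bias=-1
  edge (20, 16)→(14, 18): d=(-6,2) right/bottom  bias=-1
  edge (14, 18)→(22, 10): d=(8,-8) top-left  bias=+0
    (11,3)@(23, 7): e=[0,48,-16] → ·  [on edge]
    (11,4)@(23, 9): e=[-4,36,0] → ·  [on edge]
    (10,5)@(21, 11): e=[4,28,0] → █  [on edge]
    (11,5)@(23, 11): e=[-8,24,16] → ·
    (9,6)@(19, 13): e=[12,20,0] → █  [on edge]
    (10,6)@(21, 13): e=[0,16,16] → ·  [on edge]
    (8,7)@(17, 15): e=[20,12,0] → █  [on edge]
    (10,7)@(21, 15): e=[-4,4,32] → ·
    (11,7)@(23, 15): e=[-16,0,48] → ·  [on edge]
    (7,8)@(15, 17): e=[28,4,0] → █  [on edge]
    (8,8)@(17, 17): e=[16,0,16] → ·  [on edge]
    (9,8)@(19, 17): e=[4,-4,32] → ·
  covered (5 px):
    · · · · · · · · · · · ·
    · · · · · · · · · · · ·
    · · · · · · · · · · · ·
    · · · · · · · · · · · ·
    · · · · · · · · · · · ·
    · · · · · · · · · · █ ·
    · · · · · · · · · █ · ·
    · · · · · · · · █ █ · ·
    · · · · · · · █ · · · ·

Final: [[9,5],[8,6],[9,6],[10,6],[8,7],[9,7],[10,7],[7,8]]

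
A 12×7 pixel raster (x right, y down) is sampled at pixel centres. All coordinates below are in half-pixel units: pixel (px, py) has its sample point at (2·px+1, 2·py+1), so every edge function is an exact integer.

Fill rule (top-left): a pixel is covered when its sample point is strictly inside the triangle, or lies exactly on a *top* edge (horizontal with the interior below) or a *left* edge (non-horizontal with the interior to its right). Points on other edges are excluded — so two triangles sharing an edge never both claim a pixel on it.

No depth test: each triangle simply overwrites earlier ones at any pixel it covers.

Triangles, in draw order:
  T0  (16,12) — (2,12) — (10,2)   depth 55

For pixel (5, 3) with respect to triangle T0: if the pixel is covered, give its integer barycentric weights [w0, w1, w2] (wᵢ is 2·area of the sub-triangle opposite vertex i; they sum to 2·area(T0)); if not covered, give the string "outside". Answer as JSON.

T0:
  2·area = 140
  edge (16, 12)→(2, 12): d=(-14,0) right/bottom  bias=-1
  edge (2, 12)→(10, 2): d=(8,-10) top-left  bias=+0
  edge (10, 2)→(16, 12): d=(6,10) right/bottom  bias=-1
    (4,2)@(9, 5): e=[98,14,28] → X
    (5,2)@(11, 5): e=[98,34,8] → X
    (6,2)@(13, 5): e=[98,54,-12] → .
    (3,3)@(7, 7): e=[70,10,60] → X
    (6,3)@(13, 7): e=[70,70,0] → .  [on edge]
    (2,4)@(5, 9): e=[42,6,92] → X
    (6,4)@(13, 9): e=[42,86,12] → X
    (7,4)@(15, 9): e=[42,106,-8] → .
    (1,5)@(3, 11): e=[14,2,124] → X
    (7,5)@(15, 11): e=[14,122,4] → X
    (8,5)@(17, 11): e=[14,142,-16] → .
    (1,6)@(3, 13): e=[-14,18,136] → .
  covered (17 px):
    . . . . . . . . . . . .
    . . . . . . . . . . . .
    . . . . X X . . . . . .
    . . . X X X . . . . . .
    . . X X X X X . . . . .
    . X X X X X X X . . . .
    . . . . . . . . . . . .

Answer: [50,20,70]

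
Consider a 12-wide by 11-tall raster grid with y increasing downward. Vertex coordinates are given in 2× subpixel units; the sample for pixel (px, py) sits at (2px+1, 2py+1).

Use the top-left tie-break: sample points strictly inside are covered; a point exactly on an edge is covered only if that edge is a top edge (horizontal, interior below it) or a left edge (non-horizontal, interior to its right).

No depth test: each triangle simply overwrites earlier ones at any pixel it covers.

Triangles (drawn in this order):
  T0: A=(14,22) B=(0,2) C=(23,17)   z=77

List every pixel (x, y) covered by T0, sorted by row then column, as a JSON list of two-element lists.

T0:
  2·area = 250
  edge (14, 22)→(0, 2): d=(-14,-20) top-left  bias=+0
  edge (0, 2)→(23, 17): d=(23,15) right/bottom  bias=-1
  edge (23, 17)→(14, 22): d=(-9,5) right/bottom  bias=-1
    (0,1)@(1, 3): e=[6,8,236] → X
    (1,1)@(3, 3): e=[46,-22,226] → .
    (0,2)@(1, 5): e=[-22,54,218] → .
    (1,2)@(3, 5): e=[18,24,208] → X
    (2,2)@(5, 5): e=[58,-6,198] → .
    (1,3)@(3, 7): e=[-10,70,190] → .
    (2,3)@(5, 7): e=[30,40,180] → X
    (3,3)@(7, 7): e=[70,10,170] → X
    (4,3)@(9, 7): e=[110,-20,160] → .
    (2,4)@(5, 9): e=[2,86,162] → X
    (4,4)@(9, 9): e=[82,26,142] → X
    (5,4)@(11, 9): e=[122,-4,132] → .
    (11,8)@(23, 17): e=[250,0,0] → .  [on edge]
  covered (31 px):
    . . . . . . . . . . . .
    X . . . . . . . . . . .
    . X . . . . . . . . . .
    . . X X . . . . . . . .
    . . X X X . . . . . . .
    . . . X X X X . . . . .
    . . . . X X X X . . . .
    . . . . . X X X X X . .
    . . . . . X X X X X X .
    . . . . . . X X X X . .
    . . . . . . . X . . . .

Final: [[0,1],[1,2],[2,3],[3,3],[2,4],[3,4],[4,4],[3,5],[4,5],[5,5],[6,5],[4,6],[5,6],[6,6],[7,6],[5,7],[6,7],[7,7],[8,7],[9,7],[5,8],[6,8],[7,8],[8,8],[9,8],[10,8],[6,9],[7,9],[8,9],[9,9],[7,10]]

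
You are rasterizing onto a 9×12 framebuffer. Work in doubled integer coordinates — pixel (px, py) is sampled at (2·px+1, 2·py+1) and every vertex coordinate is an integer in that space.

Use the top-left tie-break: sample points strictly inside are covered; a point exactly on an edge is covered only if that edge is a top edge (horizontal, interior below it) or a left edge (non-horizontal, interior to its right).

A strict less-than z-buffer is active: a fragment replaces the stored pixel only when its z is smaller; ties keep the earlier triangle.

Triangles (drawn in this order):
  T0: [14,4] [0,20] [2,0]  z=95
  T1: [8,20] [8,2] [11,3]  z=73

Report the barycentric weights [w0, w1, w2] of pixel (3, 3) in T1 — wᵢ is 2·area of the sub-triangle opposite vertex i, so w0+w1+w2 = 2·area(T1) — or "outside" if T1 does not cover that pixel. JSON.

T0:
  2·area = 248
  edge (14, 4)→(0, 20): d=(-14,16) right/bottom  bias=-1
  edge (0, 20)→(2, 0): d=(2,-20) top-left  bias=+0
  edge (2, 0)→(14, 4): d=(12,4) right/bottom  bias=-1
    (1,0)@(3, 1): e=[218,22,8] → █
    (2,0)@(5, 1): e=[186,62,0] → ·  [on edge]
    (1,1)@(3, 3): e=[190,26,32] → █
    (2,1)@(5, 3): e=[158,66,24] → █
    (3,1)@(7, 3): e=[126,106,16] → █
    (4,1)@(9, 3): e=[94,146,8] → █
    (5,1)@(11, 3): e=[62,186,0] → ·  [on edge]
    (1,2)@(3, 5): e=[162,30,56] → █
    (5,2)@(11, 5): e=[34,190,24] → █
    (6,2)@(13, 5): e=[2,230,16] → █
    (7,2)@(15, 5): e=[-30,270,8] → ·
    (8,2)@(17, 5): e=[-62,310,0] → ·  [on edge]
  covered (30 px):
    · █ · · · · · · ·
    · █ █ █ █ · · · ·
    · █ █ █ █ █ █ · ·
    · █ █ █ █ █ · · ·
    · █ █ █ █ · · · ·
    █ █ █ █ · · · · ·
    █ █ █ · · · · · ·
    █ █ · · · · · · ·
    █ · · · · · · · ·
    · · · · · · · · ·
    · · · · · · · · ·
    · · · · · · · · ·
T1:
  2·area = 54
  edge (8, 20)→(8, 2): d=(0,-18) top-left  bias=+0
  edge (8, 2)→(11, 3): d=(3,1) right/bottom  bias=-1
  edge (11, 3)→(8, 20): d=(-3,17) right/bottom  bias=-1
    (2,0)@(5, 1): e=[-54,0,108] → ·  [on edge]
    (4,1)@(9, 3): e=[18,2,34] → █
    (5,1)@(11, 3): e=[54,0,0] → ·  [on edge]
    (4,2)@(9, 5): e=[18,8,28] → █
    (5,2)@(11, 5): e=[54,6,-6] → ·
    (8,2)@(17, 5): e=[162,0,-108] → ·  [on edge]
    (4,3)@(9, 7): e=[18,14,22] → █
    (5,3)@(11, 7): e=[54,12,-12] → ·
    (4,4)@(9, 9): e=[18,20,16] → █
    (5,4)@(11, 9): e=[54,18,-18] → ·
    (4,5)@(9, 11): e=[18,26,10] → █
    (5,5)@(11, 11): e=[54,24,-24] → ·
  covered (6 px):
    · · · · · · · · ·
    · · · · █ · · · ·
    · · · · █ · · · ·
    · · · · █ · · · ·
    · · · · █ · · · ·
    · · · · █ · · · ·
    · · · · █ · · · ·
    · · · · · · · · ·
    · · · · · · · · ·
    · · · · · · · · ·
    · · · · · · · · ·
    · · · · · · · · ·

Answer: "outside"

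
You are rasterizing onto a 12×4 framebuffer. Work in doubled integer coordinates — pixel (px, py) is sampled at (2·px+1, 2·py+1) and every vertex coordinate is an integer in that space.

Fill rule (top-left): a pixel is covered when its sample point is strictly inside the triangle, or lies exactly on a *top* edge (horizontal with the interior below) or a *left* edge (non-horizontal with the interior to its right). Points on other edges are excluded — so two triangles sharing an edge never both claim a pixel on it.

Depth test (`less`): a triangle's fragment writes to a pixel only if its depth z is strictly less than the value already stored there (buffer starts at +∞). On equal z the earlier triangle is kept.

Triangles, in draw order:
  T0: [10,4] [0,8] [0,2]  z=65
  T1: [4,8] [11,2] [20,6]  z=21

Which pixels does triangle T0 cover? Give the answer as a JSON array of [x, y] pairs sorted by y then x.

T0:
  2·area = 60
  edge (10, 4)→(0, 8): d=(-10,4) right/bottom  bias=-1
  edge (0, 8)→(0, 2): d=(0,-6) top-left  bias=+0
  edge (0, 2)→(10, 4): d=(10,2) right/bottom  bias=-1
    (0,1)@(1, 3): e=[46,6,8] → X
    (1,1)@(3, 3): e=[38,18,4] → X
    (2,1)@(5, 3): e=[30,30,0] → .  [on edge]
    (0,2)@(1, 5): e=[26,6,28] → X
    (2,2)@(5, 5): e=[10,30,20] → X
    (3,2)@(7, 5): e=[2,42,16] → X
    (4,2)@(9, 5): e=[-6,54,12] → .
    (7,2)@(15, 5): e=[-30,90,0] → .  [on edge]
    (0,3)@(1, 7): e=[6,6,48] → X
    (1,3)@(3, 7): e=[-2,18,44] → .
    (2,3)@(5, 7): e=[-10,30,40] → .
    (3,3)@(7, 7): e=[-18,42,36] → .
  covered (7 px):
    . . . . . . . . . . . .
    X X . . . . . . . . . .
    X X X X . . . . . . . .
    X . . . . . . . . . . .
T1:
  2·area = 82
  edge (4, 8)→(11, 2): d=(7,-6) top-left  bias=+0
  edge (11, 2)→(20, 6): d=(9,4) right/bottom  bias=-1
  edge (20, 6)→(4, 8): d=(-16,2) right/bottom  bias=-1
    (5,1)@(11, 3): e=[7,9,66] → X
    (6,1)@(13, 3): e=[19,1,62] → X
    (7,1)@(15, 3): e=[31,-7,58] → .
    (4,2)@(9, 5): e=[9,35,38] → X
    (7,2)@(15, 5): e=[45,11,26] → X
    (8,2)@(17, 5): e=[57,3,22] → X
    (9,2)@(19, 5): e=[69,-5,18] → .
    (3,3)@(7, 7): e=[11,61,10] → X
    (6,3)@(13, 7): e=[47,37,-2] → .
    (7,3)@(15, 7): e=[59,29,-6] → .
    (8,3)@(17, 7): e=[71,21,-10] → .
  covered (10 px):
    . . . . . . . . . . . .
    . . . . . X X . . . . .
    . . . . X X X X X . . .
    . . . X X X . . . . . .

Answer: [[0,1],[1,1],[0,2],[1,2],[2,2],[3,2],[0,3]]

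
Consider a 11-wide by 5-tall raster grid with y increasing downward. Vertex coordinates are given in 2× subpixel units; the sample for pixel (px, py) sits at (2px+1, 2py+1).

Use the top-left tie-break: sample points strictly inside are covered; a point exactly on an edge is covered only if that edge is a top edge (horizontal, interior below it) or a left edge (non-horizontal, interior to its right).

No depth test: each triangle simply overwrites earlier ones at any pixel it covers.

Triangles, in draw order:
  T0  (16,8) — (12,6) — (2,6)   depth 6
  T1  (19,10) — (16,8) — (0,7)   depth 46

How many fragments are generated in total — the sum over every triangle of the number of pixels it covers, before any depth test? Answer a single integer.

T0:
  2·area = 20  (B↔C swapped to make it positive)
  edge (16, 8)→(2, 6): d=(-14,-2) top-left  bias=+0
  edge (2, 6)→(12, 6): d=(10,0) top-left  bias=+0
  edge (12, 6)→(16, 8): d=(4,2) right/bottom  bias=-1
    (4,3)@(9, 7): e=[0,10,10] → #  [on edge]
    (5,3)@(11, 7): e=[4,10,6] → #
    (6,3)@(13, 7): e=[8,10,2] → #
    (7,3)@(15, 7): e=[12,10,-2] → ·
    (4,4)@(9, 9): e=[-28,30,18] → ·
    (5,4)@(11, 9): e=[-24,30,14] → ·
    (6,4)@(13, 9): e=[-20,30,10] → ·
  covered (3 px):
    · · · · · · · · · · ·
    · · · · · · · · · · ·
    · · · · · · · · · · ·
    · · · · # # # · · · ·
    · · · · · · · · · · ·
T1:
  2·area = 29  (B↔C swapped to make it positive)
  edge (19, 10)→(0, 7): d=(-19,-3) top-left  bias=+0
  edge (0, 7)→(16, 8): d=(16,1) right/bottom  bias=-1
  edge (16, 8)→(19, 10): d=(3,2) right/bottom  bias=-1
    (6,4)@(13, 9): e=[1,19,9] → #
    (7,4)@(15, 9): e=[7,17,5] → #
    (8,4)@(17, 9): e=[13,15,1] → #
    (9,4)@(19, 9): e=[19,13,-3] → ·
  covered (3 px):
    · · · · · · · · · · ·
    · · · · · · · · · · ·
    · · · · · · · · · · ·
    · · · · · · · · · · ·
    · · · · · · # # # · ·

Final: 6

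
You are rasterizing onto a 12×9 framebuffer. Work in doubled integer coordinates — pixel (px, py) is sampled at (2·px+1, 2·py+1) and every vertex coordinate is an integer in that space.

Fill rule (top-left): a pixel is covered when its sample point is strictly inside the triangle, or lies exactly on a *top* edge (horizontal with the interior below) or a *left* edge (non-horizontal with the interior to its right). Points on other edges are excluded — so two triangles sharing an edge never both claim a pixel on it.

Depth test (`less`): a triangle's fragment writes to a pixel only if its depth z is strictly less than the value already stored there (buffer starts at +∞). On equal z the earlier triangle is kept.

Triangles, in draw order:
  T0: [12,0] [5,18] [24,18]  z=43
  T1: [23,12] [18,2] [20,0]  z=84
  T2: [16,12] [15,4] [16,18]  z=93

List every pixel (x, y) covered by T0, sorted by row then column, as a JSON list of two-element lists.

T0:
  2·area = 342  (B↔C swapped to make it positive)
  edge (12, 0)→(24, 18): d=(12,18) right/bottom  bias=-1
  edge (24, 18)→(5, 18): d=(-19,0) right/bottom  bias=-1
  edge (5, 18)→(12, 0): d=(7,-18) top-left  bias=+0
    (5,1)@(11, 3): e=[54,285,3] → X
    (6,1)@(13, 3): e=[18,285,39] → X
    (7,1)@(15, 3): e=[-18,285,75] → .
    (5,2)@(11, 5): e=[78,247,17] → X
    (7,2)@(15, 5): e=[6,247,89] → X
    (8,2)@(17, 5): e=[-30,247,125] → .
    (5,3)@(11, 7): e=[102,209,31] → X
    (8,3)@(17, 7): e=[-6,209,139] → .
    (4,4)@(9, 9): e=[162,171,9] → X
    (8,4)@(17, 9): e=[18,171,153] → X
    (9,4)@(19, 9): e=[-18,171,189] → .
    (4,5)@(9, 11): e=[186,133,23] → X
  covered (43 px):
    . . . . . . . . . . . .
    . . . . . X X . . . . .
    . . . . . X X X . . . .
    . . . . . X X X . . . .
    . . . . X X X X X . . .
    . . . . X X X X X X . .
    . . . X X X X X X X . .
    . . . X X X X X X X X .
    . . . X X X X X X X X X
T1:
  2·area = 30
  edge (23, 12)→(18, 2): d=(-5,-10) top-left  bias=+0
  edge (18, 2)→(20, 0): d=(2,-2) top-left  bias=+0
  edge (20, 0)→(23, 12): d=(3,12) right/bottom  bias=-1
    (9,0)@(19, 1): e=[15,0,15] → X  [on edge]
    (10,0)@(21, 1): e=[35,4,-9] → .
    (8,1)@(17, 3): e=[-15,0,45] → .  [on edge]
    (9,1)@(19, 3): e=[5,4,21] → X
    (10,1)@(21, 3): e=[25,8,-3] → .
    (7,2)@(15, 5): e=[-45,0,75] → .  [on edge]
    (9,2)@(19, 5): e=[-5,8,27] → .
    (10,2)@(21, 5): e=[15,12,3] → X
    (11,2)@(23, 5): e=[35,16,-21] → .
    (6,3)@(13, 7): e=[-75,0,105] → .  [on edge]
    (10,3)@(21, 7): e=[5,16,9] → X
    (11,3)@(23, 7): e=[25,20,-15] → .
    (5,4)@(11, 9): e=[-105,0,135] → .  [on edge]
    (4,5)@(9, 11): e=[-135,0,165] → .  [on edge]
    (3,6)@(7, 13): e=[-165,0,195] → .  [on edge]
    (2,7)@(5, 15): e=[-195,0,225] → .  [on edge]
    (1,8)@(3, 17): e=[-225,0,255] → .  [on edge]
  covered (4 px):
    . . . . . . . . . X . .
    . . . . . . . . . X . .
    . . . . . . . . . . X .
    . . . . . . . . . . X .
    . . . . . . . . . . . .
    . . . . . . . . . . . .
    . . . . . . . . . . . .
    . . . . . . . . . . . .
    . . . . . . . . . . . .
T2:
  2·area = 6  (B↔C swapped to make it positive)
  edge (16, 12)→(16, 18): d=(0,6) right/bottom  bias=-1
  edge (16, 18)→(15, 4): d=(-1,-14) top-left  bias=+0
  edge (15, 4)→(16, 12): d=(1,8) right/bottom  bias=-1
  covered (0 px):
    . . . . . . . . . . . .
    . . . . . . . . . . . .
    . . . . . . . . . . . .
    . . . . . . . . . . . .
    . . . . . . . . . . . .
    . . . . . . . . . . . .
    . . . . . . . . . . . .
    . . . . . . . . . . . .
    . . . . . . . . . . . .

Final: [[5,1],[6,1],[5,2],[6,2],[7,2],[5,3],[6,3],[7,3],[4,4],[5,4],[6,4],[7,4],[8,4],[4,5],[5,5],[6,5],[7,5],[8,5],[9,5],[3,6],[4,6],[5,6],[6,6],[7,6],[8,6],[9,6],[3,7],[4,7],[5,7],[6,7],[7,7],[8,7],[9,7],[10,7],[3,8],[4,8],[5,8],[6,8],[7,8],[8,8],[9,8],[10,8],[11,8]]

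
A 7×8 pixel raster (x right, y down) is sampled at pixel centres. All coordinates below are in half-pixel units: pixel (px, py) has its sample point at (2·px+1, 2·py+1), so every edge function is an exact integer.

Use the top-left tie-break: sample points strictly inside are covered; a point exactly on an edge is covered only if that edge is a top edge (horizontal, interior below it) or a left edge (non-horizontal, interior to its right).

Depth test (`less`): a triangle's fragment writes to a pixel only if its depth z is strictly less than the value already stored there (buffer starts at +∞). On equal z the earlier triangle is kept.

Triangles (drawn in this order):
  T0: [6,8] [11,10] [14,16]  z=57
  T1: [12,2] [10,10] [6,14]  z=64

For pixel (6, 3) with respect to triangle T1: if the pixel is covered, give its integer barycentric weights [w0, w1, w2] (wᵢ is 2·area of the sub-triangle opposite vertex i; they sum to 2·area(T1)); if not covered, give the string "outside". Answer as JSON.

T0:
  2·area = 24
  edge (6, 8)→(11, 10): d=(5,2) right/bottom  bias=-1
  edge (11, 10)→(14, 16): d=(3,6) right/bottom  bias=-1
  edge (14, 16)→(6, 8): d=(-8,-8) top-left  bias=+0
    (0,1)@(1, 3): e=[-15,39,0] → .  [on edge]
    (1,2)@(3, 5): e=[-9,33,0] → .  [on edge]
    (2,3)@(5, 7): e=[-3,27,0] → .  [on edge]
    (3,4)@(7, 9): e=[3,21,0] → X  [on edge]
    (4,4)@(9, 9): e=[-1,9,16] → .
    (3,5)@(7, 11): e=[13,27,-16] → .
    (4,5)@(9, 11): e=[9,15,0] → X  [on edge]
    (5,5)@(11, 11): e=[5,3,16] → X
    (6,5)@(13, 11): e=[1,-9,32] → .
    (4,6)@(9, 13): e=[19,21,-16] → .
    (5,6)@(11, 13): e=[15,9,0] → X  [on edge]
    (6,6)@(13, 13): e=[11,-3,16] → .
    (6,7)@(13, 15): e=[21,3,0] → X  [on edge]
  covered (5 px):
    . . . . . . .
    . . . . . . .
    . . . . . . .
    . . . . . . .
    . . . X . . .
    . . . . X X .
    . . . . . X .
    . . . . . . X
T1:
  2·area = 24
  edge (12, 2)→(10, 10): d=(-2,8) right/bottom  bias=-1
  edge (10, 10)→(6, 14): d=(-4,4) right/bottom  bias=-1
  edge (6, 14)→(12, 2): d=(6,-12) top-left  bias=+0
    (5,2)@(11, 5): e=[2,16,6] → X
    (6,2)@(13, 5): e=[-14,8,30] → .
    (5,3)@(11, 7): e=[-2,8,18] → .
    (6,3)@(13, 7): e=[-18,0,42] → .  [on edge]
    (4,4)@(9, 9): e=[10,8,6] → X
    (5,4)@(11, 9): e=[-6,0,30] → .  [on edge]
    (4,5)@(9, 11): e=[6,0,18] → .  [on edge]
    (3,6)@(7, 13): e=[18,0,6] → .  [on edge]
    (2,7)@(5, 15): e=[30,0,-6] → .  [on edge]
  covered (2 px):
    . . . . . . .
    . . . . . . .
    . . . . . X .
    . . . . . . .
    . . . . X . .
    . . . . . . .
    . . . . . . .
    . . . . . . .

Result: "outside"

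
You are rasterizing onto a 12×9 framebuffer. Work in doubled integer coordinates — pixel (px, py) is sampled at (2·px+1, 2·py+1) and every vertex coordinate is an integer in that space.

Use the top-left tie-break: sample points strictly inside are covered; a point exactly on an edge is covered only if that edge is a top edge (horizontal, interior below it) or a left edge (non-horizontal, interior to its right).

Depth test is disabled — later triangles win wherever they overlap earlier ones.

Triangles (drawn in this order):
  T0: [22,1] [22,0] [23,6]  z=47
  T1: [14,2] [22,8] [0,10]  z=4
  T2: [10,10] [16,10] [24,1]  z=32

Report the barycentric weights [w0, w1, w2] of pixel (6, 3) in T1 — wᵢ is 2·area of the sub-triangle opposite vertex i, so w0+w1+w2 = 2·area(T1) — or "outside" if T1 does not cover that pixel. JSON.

T0:
  2·area = 1
  edge (22, 1)→(22, 0): d=(0,-1) top-left  bias=+0
  edge (22, 0)→(23, 6): d=(1,6) right/bottom  bias=-1
  edge (23, 6)→(22, 1): d=(-1,-5) top-left  bias=+0
  covered (0 px):
    . . . . . . . . . . . .
    . . . . . . . . . . . .
    . . . . . . . . . . . .
    . . . . . . . . . . . .
    . . . . . . . . . . . .
    . . . . . . . . . . . .
    . . . . . . . . . . . .
    . . . . . . . . . . . .
    . . . . . . . . . . . .
T1:
  2·area = 148
  edge (14, 2)→(22, 8): d=(8,6) right/bottom  bias=-1
  edge (22, 8)→(0, 10): d=(-22,2) right/bottom  bias=-1
  edge (0, 10)→(14, 2): d=(14,-8) top-left  bias=+0
    (6,1)@(13, 3): e=[14,128,6] → X
    (7,1)@(15, 3): e=[2,124,22] → X
    (8,1)@(17, 3): e=[-10,120,38] → .
    (4,2)@(9, 5): e=[54,92,2] → X
    (5,2)@(11, 5): e=[42,88,18] → X
    (8,2)@(17, 5): e=[6,76,66] → X
    (9,2)@(19, 5): e=[-6,72,82] → .
    (3,3)@(7, 7): e=[82,52,14] → X
    (9,3)@(19, 7): e=[10,28,110] → X
    (10,3)@(21, 7): e=[-2,24,126] → .
    (1,4)@(3, 9): e=[122,16,10] → X
    (2,4)@(5, 9): e=[110,12,26] → X
    (5,4)@(11, 9): e=[74,0,74] → .  [on edge]
  covered (18 px):
    . . . . . . . . . . . .
    . . . . . . X X . . . .
    . . . . X X X X X . . .
    . . . X X X X X X X . .
    . X X X X . . . . . . .
    . . . . . . . . . . . .
    . . . . . . . . . . . .
    . . . . . . . . . . . .
    . . . . . . . . . . . .
T2:
  2·area = 54  (B↔C swapped to make it positive)
  edge (10, 10)→(24, 1): d=(14,-9) top-left  bias=+0
  edge (24, 1)→(16, 10): d=(-8,9) right/bottom  bias=-1
  edge (16, 10)→(10, 10): d=(-6,0) right/bottom  bias=-1
    (10,1)@(21, 3): e=[1,11,42] → X
    (11,1)@(23, 3): e=[19,-7,42] → .
    (9,2)@(19, 5): e=[11,13,30] → X
    (10,2)@(21, 5): e=[29,-5,30] → .
    (7,3)@(15, 7): e=[3,33,18] → X
    (8,3)@(17, 7): e=[21,15,18] → X
    (9,3)@(19, 7): e=[39,-3,18] → .
    (6,4)@(13, 9): e=[13,35,6] → X
    (8,4)@(17, 9): e=[49,-1,6] → .
    (6,5)@(13, 11): e=[41,19,-6] → .
    (7,5)@(15, 11): e=[59,1,-6] → .
  covered (6 px):
    . . . . . . . . . . . .
    . . . . . . . . . . X .
    . . . . . . . . . X . .
    . . . . . . . X X . . .
    . . . . . . X X . . . .
    . . . . . . . . . . . .
    . . . . . . . . . . . .
    . . . . . . . . . . . .
    . . . . . . . . . . . .

Answer: [40,62,46]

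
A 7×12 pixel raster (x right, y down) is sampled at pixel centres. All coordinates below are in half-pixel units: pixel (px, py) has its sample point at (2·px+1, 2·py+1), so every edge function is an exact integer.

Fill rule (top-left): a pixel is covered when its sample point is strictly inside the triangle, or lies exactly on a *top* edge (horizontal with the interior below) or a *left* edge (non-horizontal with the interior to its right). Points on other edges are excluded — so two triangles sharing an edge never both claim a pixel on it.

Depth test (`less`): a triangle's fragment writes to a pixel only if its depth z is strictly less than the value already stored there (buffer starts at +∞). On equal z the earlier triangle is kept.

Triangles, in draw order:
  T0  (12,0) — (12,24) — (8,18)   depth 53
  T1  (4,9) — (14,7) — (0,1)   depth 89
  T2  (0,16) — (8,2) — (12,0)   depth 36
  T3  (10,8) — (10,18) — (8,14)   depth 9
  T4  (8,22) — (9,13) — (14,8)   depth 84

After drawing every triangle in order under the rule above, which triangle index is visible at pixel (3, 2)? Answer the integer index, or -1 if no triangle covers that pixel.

T0:
  2·area = 96
  edge (12, 0)→(12, 24): d=(0,24) right/bottom  bias=-1
  edge (12, 24)→(8, 18): d=(-4,-6) top-left  bias=+0
  edge (8, 18)→(12, 0): d=(4,-18) top-left  bias=+0
    (5,2)@(11, 5): e=[24,70,2] → █
    (6,2)@(13, 5): e=[-24,82,38] → ·
    (5,3)@(11, 7): e=[24,62,10] → █
    (6,3)@(13, 7): e=[-24,74,46] → ·
    (5,4)@(11, 9): e=[24,54,18] → █
    (6,4)@(13, 9): e=[-24,66,54] → ·
    (5,5)@(11, 11): e=[24,46,26] → █
    (6,5)@(13, 11): e=[-24,58,62] → ·
    (5,6)@(11, 13): e=[24,38,34] → █
    (6,6)@(13, 13): e=[-24,50,70] → ·
    (4,7)@(9, 15): e=[72,18,6] → █
    (6,7)@(13, 15): e=[-24,42,78] → ·
  covered (12 px):
    · · · · · · ·
    · · · · · · ·
    · · · · · █ ·
    · · · · · █ ·
    · · · · · █ ·
    · · · · · █ ·
    · · · · · █ ·
    · · · · █ █ ·
    · · · · █ █ ·
    · · · · █ █ ·
    · · · · · █ ·
    · · · · · · ·
T1:
  2·area = 88  (B↔C swapped to make it positive)
  edge (4, 9)→(0, 1): d=(-4,-8) top-left  bias=+0
  edge (0, 1)→(14, 7): d=(14,6) right/bottom  bias=-1
  edge (14, 7)→(4, 9): d=(-10,2) right/bottom  bias=-1
    (0,1)@(1, 3): e=[0,22,66] → █  [on edge]
    (1,1)@(3, 3): e=[16,10,62] → █
    (2,1)@(5, 3): e=[32,-2,58] → ·
    (0,2)@(1, 5): e=[-8,50,46] → ·
    (1,2)@(3, 5): e=[8,38,42] → █
    (2,2)@(5, 5): e=[24,26,38] → █
    (3,2)@(7, 5): e=[40,14,34] → █
    (4,2)@(9, 5): e=[56,2,30] → █
    (5,2)@(11, 5): e=[72,-10,26] → ·
    (1,3)@(3, 7): e=[0,66,22] → █  [on edge]
    (5,3)@(11, 7): e=[64,18,6] → █
    (6,3)@(13, 7): e=[80,6,2] → █
    (2,5)@(5, 11): e=[0,110,-22] → ·  [on edge]
    (3,7)@(7, 15): e=[0,154,-66] → ·  [on edge]
    (4,9)@(9, 19): e=[0,198,-110] → ·  [on edge]
    (5,11)@(11, 23): e=[0,242,-154] → ·  [on edge]
  covered (12 px):
    · · · · · · ·
    █ █ · · · · ·
    · █ █ █ █ · ·
    · █ █ █ █ █ █
    · · · · · · ·
    · · · · · · ·
    · · · · · · ·
    · · · · · · ·
    · · · · · · ·
    · · · · · · ·
    · · · · · · ·
    · · · · · · ·
T2:
  2·area = 40
  edge (0, 16)→(8, 2): d=(8,-14) top-left  bias=+0
  edge (8, 2)→(12, 0): d=(4,-2) top-left  bias=+0
  edge (12, 0)→(0, 16): d=(-12,16) right/bottom  bias=-1
    (5,0)@(11, 1): e=[34,2,4] → █
    (6,0)@(13, 1): e=[62,6,-28] → ·
    (4,1)@(9, 3): e=[22,6,12] → █
    (5,1)@(11, 3): e=[50,10,-20] → ·
    (3,2)@(7, 5): e=[10,10,20] → █
    (4,2)@(9, 5): e=[38,14,-12] → ·
    (3,3)@(7, 7): e=[26,18,-4] → ·
    (2,4)@(5, 9): e=[14,22,4] → █
    (3,4)@(7, 9): e=[42,26,-28] → ·
    (1,5)@(3, 11): e=[2,26,12] → █
    (2,5)@(5, 11): e=[30,30,-20] → ·
    (1,6)@(3, 13): e=[18,34,-12] → ·
  covered (5 px):
    · · · · · █ ·
    · · · · █ · ·
    · · · █ · · ·
    · · · · · · ·
    · · █ · · · ·
    · █ · · · · ·
    · · · · · · ·
    · · · · · · ·
    · · · · · · ·
    · · · · · · ·
    · · · · · · ·
    · · · · · · ·
T3:
  2·area = 20
  edge (10, 8)→(10, 18): d=(0,10) right/bottom  bias=-1
  edge (10, 18)→(8, 14): d=(-2,-4) top-left  bias=+0
  edge (8, 14)→(10, 8): d=(2,-6) top-left  bias=+0
    (5,2)@(11, 5): e=[-10,30,0] → ·  [on edge]
    (4,5)@(9, 11): e=[10,10,0] → █  [on edge]
    (5,5)@(11, 11): e=[-10,18,12] → ·
    (4,6)@(9, 13): e=[10,6,4] → █
    (5,6)@(11, 13): e=[-10,14,16] → ·
    (4,7)@(9, 15): e=[10,2,8] → █
    (5,7)@(11, 15): e=[-10,10,20] → ·
    (3,8)@(7, 17): e=[30,-10,0] → ·  [on edge]
    (4,8)@(9, 17): e=[10,-2,12] → ·
    (2,11)@(5, 23): e=[50,-30,0] → ·  [on edge]
  covered (3 px):
    · · · · · · ·
    · · · · · · ·
    · · · · · · ·
    · · · · · · ·
    · · · · · · ·
    · · · · █ · ·
    · · · · █ · ·
    · · · · █ · ·
    · · · · · · ·
    · · · · · · ·
    · · · · · · ·
    · · · · · · ·
T4:
  2·area = 40
  edge (8, 22)→(9, 13): d=(1,-9) top-left  bias=+0
  edge (9, 13)→(14, 8): d=(5,-5) top-left  bias=+0
  edge (14, 8)→(8, 22): d=(-6,14) right/bottom  bias=-1
    (6,4)@(13, 9): e=[32,0,8] → █  [on edge]
    (5,5)@(11, 11): e=[16,0,24] → █  [on edge]
    (6,5)@(13, 11): e=[34,10,-4] → ·
    (4,6)@(9, 13): e=[0,0,40] → █  [on edge]
    (6,6)@(13, 13): e=[36,20,-16] → ·
    (3,7)@(7, 15): e=[-16,0,56] → ·  [on edge]
    (4,7)@(9, 15): e=[2,10,28] → █
    (5,7)@(11, 15): e=[20,20,0] → ·  [on edge]
    (2,8)@(5, 17): e=[-32,0,72] → ·  [on edge]
    (4,8)@(9, 17): e=[4,20,16] → █
    (5,8)@(11, 17): e=[22,30,-12] → ·
    (1,9)@(3, 19): e=[-48,0,88] → ·  [on edge]
    (0,10)@(1, 21): e=[-64,0,104] → ·  [on edge]
  covered (7 px):
    · · · · · · ·
    · · · · · · ·
    · · · · · · ·
    · · · · · · ·
    · · · · · · █
    · · · · · █ ·
    · · · · █ █ ·
    · · · · █ · ·
    · · · · █ · ·
    · · · · █ · ·
    · · · · · · ·
    · · · · · · ·

Z-buffer (winner per pixel, '.' = empty):
  . . . . . 2 .
  1 1 . . 2 . .
  . 1 1 2 1 0 .
  . 1 1 1 1 0 1
  . . 2 . . 0 4
  . 2 . . 3 0 .
  . . . . 3 0 .
  . . . . 3 0 .
  . . . . 0 0 .
  . . . . 0 0 .
  . . . . . 0 .
  . . . . . . .

Answer: 2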